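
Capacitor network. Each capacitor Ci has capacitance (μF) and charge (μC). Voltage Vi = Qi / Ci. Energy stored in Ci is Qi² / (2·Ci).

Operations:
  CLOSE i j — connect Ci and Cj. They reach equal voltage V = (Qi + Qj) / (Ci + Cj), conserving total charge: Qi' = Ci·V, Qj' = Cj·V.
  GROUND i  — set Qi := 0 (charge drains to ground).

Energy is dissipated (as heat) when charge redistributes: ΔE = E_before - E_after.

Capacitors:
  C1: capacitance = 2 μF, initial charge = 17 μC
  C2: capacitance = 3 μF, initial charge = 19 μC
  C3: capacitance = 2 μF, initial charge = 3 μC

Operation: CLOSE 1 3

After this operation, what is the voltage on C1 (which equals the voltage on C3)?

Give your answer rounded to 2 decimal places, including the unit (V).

Answer: 5.00 V

Derivation:
Initial: C1(2μF, Q=17μC, V=8.50V), C2(3μF, Q=19μC, V=6.33V), C3(2μF, Q=3μC, V=1.50V)
Op 1: CLOSE 1-3: Q_total=20.00, C_total=4.00, V=5.00; Q1=10.00, Q3=10.00; dissipated=24.500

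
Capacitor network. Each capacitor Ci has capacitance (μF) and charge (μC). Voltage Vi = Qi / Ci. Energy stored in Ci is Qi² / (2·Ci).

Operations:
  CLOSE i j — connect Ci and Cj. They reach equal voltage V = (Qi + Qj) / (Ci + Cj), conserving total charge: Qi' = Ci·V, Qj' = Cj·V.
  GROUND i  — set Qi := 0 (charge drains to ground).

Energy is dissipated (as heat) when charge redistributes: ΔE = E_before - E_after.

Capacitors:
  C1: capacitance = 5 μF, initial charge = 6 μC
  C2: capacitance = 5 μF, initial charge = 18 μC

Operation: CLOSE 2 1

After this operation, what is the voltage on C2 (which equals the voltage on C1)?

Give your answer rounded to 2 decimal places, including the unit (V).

Initial: C1(5μF, Q=6μC, V=1.20V), C2(5μF, Q=18μC, V=3.60V)
Op 1: CLOSE 2-1: Q_total=24.00, C_total=10.00, V=2.40; Q2=12.00, Q1=12.00; dissipated=7.200

Answer: 2.40 V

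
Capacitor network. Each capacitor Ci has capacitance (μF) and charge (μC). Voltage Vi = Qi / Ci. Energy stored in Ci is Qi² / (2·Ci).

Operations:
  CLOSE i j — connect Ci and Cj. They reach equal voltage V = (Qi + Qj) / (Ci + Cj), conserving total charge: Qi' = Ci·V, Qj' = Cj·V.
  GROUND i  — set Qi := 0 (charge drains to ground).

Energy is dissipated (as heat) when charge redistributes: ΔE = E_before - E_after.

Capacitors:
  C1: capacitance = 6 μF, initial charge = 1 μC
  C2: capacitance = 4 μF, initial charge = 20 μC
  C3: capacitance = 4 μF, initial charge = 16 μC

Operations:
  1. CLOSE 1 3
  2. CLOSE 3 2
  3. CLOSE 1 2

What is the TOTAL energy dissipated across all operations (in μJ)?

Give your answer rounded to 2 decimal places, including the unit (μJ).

Answer: 31.79 μJ

Derivation:
Initial: C1(6μF, Q=1μC, V=0.17V), C2(4μF, Q=20μC, V=5.00V), C3(4μF, Q=16μC, V=4.00V)
Op 1: CLOSE 1-3: Q_total=17.00, C_total=10.00, V=1.70; Q1=10.20, Q3=6.80; dissipated=17.633
Op 2: CLOSE 3-2: Q_total=26.80, C_total=8.00, V=3.35; Q3=13.40, Q2=13.40; dissipated=10.890
Op 3: CLOSE 1-2: Q_total=23.60, C_total=10.00, V=2.36; Q1=14.16, Q2=9.44; dissipated=3.267
Total dissipated: 31.790 μJ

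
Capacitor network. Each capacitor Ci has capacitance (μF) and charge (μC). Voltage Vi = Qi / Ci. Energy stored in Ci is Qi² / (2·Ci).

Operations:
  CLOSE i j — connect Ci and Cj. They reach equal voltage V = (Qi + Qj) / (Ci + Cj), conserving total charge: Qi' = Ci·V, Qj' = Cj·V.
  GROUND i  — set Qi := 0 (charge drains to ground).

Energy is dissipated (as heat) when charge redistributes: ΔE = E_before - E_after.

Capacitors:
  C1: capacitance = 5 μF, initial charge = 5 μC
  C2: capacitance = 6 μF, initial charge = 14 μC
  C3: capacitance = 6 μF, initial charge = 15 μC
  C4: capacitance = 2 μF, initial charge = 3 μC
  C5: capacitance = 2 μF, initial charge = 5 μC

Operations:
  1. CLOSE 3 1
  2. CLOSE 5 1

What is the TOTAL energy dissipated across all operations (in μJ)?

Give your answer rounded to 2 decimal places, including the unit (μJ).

Initial: C1(5μF, Q=5μC, V=1.00V), C2(6μF, Q=14μC, V=2.33V), C3(6μF, Q=15μC, V=2.50V), C4(2μF, Q=3μC, V=1.50V), C5(2μF, Q=5μC, V=2.50V)
Op 1: CLOSE 3-1: Q_total=20.00, C_total=11.00, V=1.82; Q3=10.91, Q1=9.09; dissipated=3.068
Op 2: CLOSE 5-1: Q_total=14.09, C_total=7.00, V=2.01; Q5=4.03, Q1=10.06; dissipated=0.332
Total dissipated: 3.400 μJ

Answer: 3.40 μJ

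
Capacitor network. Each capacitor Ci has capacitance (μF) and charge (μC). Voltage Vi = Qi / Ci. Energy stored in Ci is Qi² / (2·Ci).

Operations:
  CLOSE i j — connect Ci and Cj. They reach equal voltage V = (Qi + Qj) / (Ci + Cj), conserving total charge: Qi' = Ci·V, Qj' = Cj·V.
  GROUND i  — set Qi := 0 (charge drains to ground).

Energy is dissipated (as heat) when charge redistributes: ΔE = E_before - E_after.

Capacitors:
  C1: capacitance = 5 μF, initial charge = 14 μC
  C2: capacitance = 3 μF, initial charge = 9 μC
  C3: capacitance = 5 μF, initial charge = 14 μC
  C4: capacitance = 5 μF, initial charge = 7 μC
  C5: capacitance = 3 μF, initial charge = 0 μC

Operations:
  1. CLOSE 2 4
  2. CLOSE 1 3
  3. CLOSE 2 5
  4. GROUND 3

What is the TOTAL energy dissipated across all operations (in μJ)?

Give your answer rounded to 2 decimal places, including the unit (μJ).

Answer: 25.00 μJ

Derivation:
Initial: C1(5μF, Q=14μC, V=2.80V), C2(3μF, Q=9μC, V=3.00V), C3(5μF, Q=14μC, V=2.80V), C4(5μF, Q=7μC, V=1.40V), C5(3μF, Q=0μC, V=0.00V)
Op 1: CLOSE 2-4: Q_total=16.00, C_total=8.00, V=2.00; Q2=6.00, Q4=10.00; dissipated=2.400
Op 2: CLOSE 1-3: Q_total=28.00, C_total=10.00, V=2.80; Q1=14.00, Q3=14.00; dissipated=0.000
Op 3: CLOSE 2-5: Q_total=6.00, C_total=6.00, V=1.00; Q2=3.00, Q5=3.00; dissipated=3.000
Op 4: GROUND 3: Q3=0; energy lost=19.600
Total dissipated: 25.000 μJ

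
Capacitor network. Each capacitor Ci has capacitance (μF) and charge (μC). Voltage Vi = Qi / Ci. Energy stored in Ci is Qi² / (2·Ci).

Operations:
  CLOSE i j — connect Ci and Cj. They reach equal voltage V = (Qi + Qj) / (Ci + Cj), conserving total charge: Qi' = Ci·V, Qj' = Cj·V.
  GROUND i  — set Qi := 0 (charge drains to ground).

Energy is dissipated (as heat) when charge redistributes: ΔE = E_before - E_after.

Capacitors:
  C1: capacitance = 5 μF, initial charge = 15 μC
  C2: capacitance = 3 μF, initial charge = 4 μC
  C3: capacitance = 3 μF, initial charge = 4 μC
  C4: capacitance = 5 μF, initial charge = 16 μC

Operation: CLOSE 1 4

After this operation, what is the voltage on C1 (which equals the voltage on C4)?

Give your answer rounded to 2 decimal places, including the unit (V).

Initial: C1(5μF, Q=15μC, V=3.00V), C2(3μF, Q=4μC, V=1.33V), C3(3μF, Q=4μC, V=1.33V), C4(5μF, Q=16μC, V=3.20V)
Op 1: CLOSE 1-4: Q_total=31.00, C_total=10.00, V=3.10; Q1=15.50, Q4=15.50; dissipated=0.050

Answer: 3.10 V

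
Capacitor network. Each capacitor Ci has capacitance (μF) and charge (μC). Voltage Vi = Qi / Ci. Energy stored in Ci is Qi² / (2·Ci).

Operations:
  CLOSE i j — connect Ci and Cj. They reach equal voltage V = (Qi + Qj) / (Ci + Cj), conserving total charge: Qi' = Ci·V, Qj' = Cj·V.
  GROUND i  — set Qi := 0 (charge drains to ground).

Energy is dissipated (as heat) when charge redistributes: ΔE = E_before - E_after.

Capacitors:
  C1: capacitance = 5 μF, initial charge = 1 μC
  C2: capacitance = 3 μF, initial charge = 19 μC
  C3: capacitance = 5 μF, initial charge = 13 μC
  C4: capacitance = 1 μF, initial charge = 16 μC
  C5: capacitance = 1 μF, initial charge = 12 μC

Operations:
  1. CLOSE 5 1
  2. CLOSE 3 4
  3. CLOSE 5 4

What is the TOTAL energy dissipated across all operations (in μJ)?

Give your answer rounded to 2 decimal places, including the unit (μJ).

Answer: 134.61 μJ

Derivation:
Initial: C1(5μF, Q=1μC, V=0.20V), C2(3μF, Q=19μC, V=6.33V), C3(5μF, Q=13μC, V=2.60V), C4(1μF, Q=16μC, V=16.00V), C5(1μF, Q=12μC, V=12.00V)
Op 1: CLOSE 5-1: Q_total=13.00, C_total=6.00, V=2.17; Q5=2.17, Q1=10.83; dissipated=58.017
Op 2: CLOSE 3-4: Q_total=29.00, C_total=6.00, V=4.83; Q3=24.17, Q4=4.83; dissipated=74.817
Op 3: CLOSE 5-4: Q_total=7.00, C_total=2.00, V=3.50; Q5=3.50, Q4=3.50; dissipated=1.778
Total dissipated: 134.611 μJ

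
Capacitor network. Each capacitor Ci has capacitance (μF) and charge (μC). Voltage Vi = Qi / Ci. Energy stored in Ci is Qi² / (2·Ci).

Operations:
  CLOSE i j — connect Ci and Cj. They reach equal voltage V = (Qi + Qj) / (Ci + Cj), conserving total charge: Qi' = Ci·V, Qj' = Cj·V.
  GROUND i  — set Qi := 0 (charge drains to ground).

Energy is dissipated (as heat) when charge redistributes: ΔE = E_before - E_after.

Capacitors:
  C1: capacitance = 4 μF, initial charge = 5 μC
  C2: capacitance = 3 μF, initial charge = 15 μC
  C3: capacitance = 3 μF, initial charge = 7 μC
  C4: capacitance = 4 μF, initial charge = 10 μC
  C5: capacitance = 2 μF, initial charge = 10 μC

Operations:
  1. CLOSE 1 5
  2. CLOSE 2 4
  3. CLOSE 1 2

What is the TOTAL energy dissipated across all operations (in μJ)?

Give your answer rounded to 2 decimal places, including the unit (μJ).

Initial: C1(4μF, Q=5μC, V=1.25V), C2(3μF, Q=15μC, V=5.00V), C3(3μF, Q=7μC, V=2.33V), C4(4μF, Q=10μC, V=2.50V), C5(2μF, Q=10μC, V=5.00V)
Op 1: CLOSE 1-5: Q_total=15.00, C_total=6.00, V=2.50; Q1=10.00, Q5=5.00; dissipated=9.375
Op 2: CLOSE 2-4: Q_total=25.00, C_total=7.00, V=3.57; Q2=10.71, Q4=14.29; dissipated=5.357
Op 3: CLOSE 1-2: Q_total=20.71, C_total=7.00, V=2.96; Q1=11.84, Q2=8.88; dissipated=0.984
Total dissipated: 15.716 μJ

Answer: 15.72 μJ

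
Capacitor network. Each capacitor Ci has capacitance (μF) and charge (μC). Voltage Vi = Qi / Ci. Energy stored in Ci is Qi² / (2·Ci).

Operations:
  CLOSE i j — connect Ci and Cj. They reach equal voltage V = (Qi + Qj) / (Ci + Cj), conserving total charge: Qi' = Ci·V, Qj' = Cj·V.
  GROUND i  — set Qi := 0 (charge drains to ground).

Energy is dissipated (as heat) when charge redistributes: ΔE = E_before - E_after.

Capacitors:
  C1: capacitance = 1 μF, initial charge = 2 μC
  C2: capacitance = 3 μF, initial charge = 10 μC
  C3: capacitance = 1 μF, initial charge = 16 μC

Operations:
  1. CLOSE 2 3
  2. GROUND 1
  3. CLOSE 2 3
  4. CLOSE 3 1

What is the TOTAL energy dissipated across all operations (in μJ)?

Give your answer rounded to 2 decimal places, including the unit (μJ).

Answer: 72.73 μJ

Derivation:
Initial: C1(1μF, Q=2μC, V=2.00V), C2(3μF, Q=10μC, V=3.33V), C3(1μF, Q=16μC, V=16.00V)
Op 1: CLOSE 2-3: Q_total=26.00, C_total=4.00, V=6.50; Q2=19.50, Q3=6.50; dissipated=60.167
Op 2: GROUND 1: Q1=0; energy lost=2.000
Op 3: CLOSE 2-3: Q_total=26.00, C_total=4.00, V=6.50; Q2=19.50, Q3=6.50; dissipated=0.000
Op 4: CLOSE 3-1: Q_total=6.50, C_total=2.00, V=3.25; Q3=3.25, Q1=3.25; dissipated=10.562
Total dissipated: 72.729 μJ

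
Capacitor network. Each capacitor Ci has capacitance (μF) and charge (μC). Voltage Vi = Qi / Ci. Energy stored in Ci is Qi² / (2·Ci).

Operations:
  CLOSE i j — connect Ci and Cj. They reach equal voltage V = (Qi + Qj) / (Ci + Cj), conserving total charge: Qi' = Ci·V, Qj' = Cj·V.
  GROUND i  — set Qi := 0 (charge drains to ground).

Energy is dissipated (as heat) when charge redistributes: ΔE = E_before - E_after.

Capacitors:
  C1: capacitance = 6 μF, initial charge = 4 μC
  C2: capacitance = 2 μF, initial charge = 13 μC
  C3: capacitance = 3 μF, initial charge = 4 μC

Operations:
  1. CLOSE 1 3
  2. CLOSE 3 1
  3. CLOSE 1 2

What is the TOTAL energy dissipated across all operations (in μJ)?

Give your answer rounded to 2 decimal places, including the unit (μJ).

Answer: 24.06 μJ

Derivation:
Initial: C1(6μF, Q=4μC, V=0.67V), C2(2μF, Q=13μC, V=6.50V), C3(3μF, Q=4μC, V=1.33V)
Op 1: CLOSE 1-3: Q_total=8.00, C_total=9.00, V=0.89; Q1=5.33, Q3=2.67; dissipated=0.444
Op 2: CLOSE 3-1: Q_total=8.00, C_total=9.00, V=0.89; Q3=2.67, Q1=5.33; dissipated=0.000
Op 3: CLOSE 1-2: Q_total=18.33, C_total=8.00, V=2.29; Q1=13.75, Q2=4.58; dissipated=23.613
Total dissipated: 24.058 μJ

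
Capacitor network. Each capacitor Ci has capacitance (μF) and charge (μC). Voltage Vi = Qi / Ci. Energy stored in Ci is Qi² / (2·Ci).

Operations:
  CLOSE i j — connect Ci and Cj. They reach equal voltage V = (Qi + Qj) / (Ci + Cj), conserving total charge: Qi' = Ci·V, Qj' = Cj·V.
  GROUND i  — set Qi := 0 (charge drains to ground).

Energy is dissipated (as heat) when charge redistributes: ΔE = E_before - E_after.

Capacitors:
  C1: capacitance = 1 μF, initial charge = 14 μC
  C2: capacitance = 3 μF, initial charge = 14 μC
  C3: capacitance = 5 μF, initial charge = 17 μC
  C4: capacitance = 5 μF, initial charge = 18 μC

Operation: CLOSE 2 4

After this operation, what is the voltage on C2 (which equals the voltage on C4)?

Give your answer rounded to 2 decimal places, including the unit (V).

Answer: 4.00 V

Derivation:
Initial: C1(1μF, Q=14μC, V=14.00V), C2(3μF, Q=14μC, V=4.67V), C3(5μF, Q=17μC, V=3.40V), C4(5μF, Q=18μC, V=3.60V)
Op 1: CLOSE 2-4: Q_total=32.00, C_total=8.00, V=4.00; Q2=12.00, Q4=20.00; dissipated=1.067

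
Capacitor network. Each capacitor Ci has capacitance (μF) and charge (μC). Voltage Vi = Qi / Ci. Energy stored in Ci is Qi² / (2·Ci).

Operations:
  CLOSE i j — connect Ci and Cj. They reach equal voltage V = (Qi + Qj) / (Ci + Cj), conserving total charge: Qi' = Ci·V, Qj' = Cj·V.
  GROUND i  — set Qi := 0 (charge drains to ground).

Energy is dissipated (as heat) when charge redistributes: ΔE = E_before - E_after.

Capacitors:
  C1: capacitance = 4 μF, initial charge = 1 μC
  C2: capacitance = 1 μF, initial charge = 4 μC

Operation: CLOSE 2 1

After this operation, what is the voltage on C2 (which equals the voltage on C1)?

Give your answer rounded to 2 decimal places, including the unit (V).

Answer: 1.00 V

Derivation:
Initial: C1(4μF, Q=1μC, V=0.25V), C2(1μF, Q=4μC, V=4.00V)
Op 1: CLOSE 2-1: Q_total=5.00, C_total=5.00, V=1.00; Q2=1.00, Q1=4.00; dissipated=5.625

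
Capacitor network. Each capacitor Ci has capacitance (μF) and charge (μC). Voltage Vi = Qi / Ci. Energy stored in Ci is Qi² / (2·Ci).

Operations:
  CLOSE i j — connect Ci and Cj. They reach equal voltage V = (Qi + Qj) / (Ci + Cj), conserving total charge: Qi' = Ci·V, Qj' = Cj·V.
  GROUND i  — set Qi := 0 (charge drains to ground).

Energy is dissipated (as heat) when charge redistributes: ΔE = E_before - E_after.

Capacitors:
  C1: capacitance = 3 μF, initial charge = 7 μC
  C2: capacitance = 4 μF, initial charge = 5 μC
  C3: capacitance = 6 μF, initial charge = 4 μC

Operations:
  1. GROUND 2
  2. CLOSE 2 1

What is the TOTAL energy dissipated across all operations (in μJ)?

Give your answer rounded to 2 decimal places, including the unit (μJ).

Answer: 7.79 μJ

Derivation:
Initial: C1(3μF, Q=7μC, V=2.33V), C2(4μF, Q=5μC, V=1.25V), C3(6μF, Q=4μC, V=0.67V)
Op 1: GROUND 2: Q2=0; energy lost=3.125
Op 2: CLOSE 2-1: Q_total=7.00, C_total=7.00, V=1.00; Q2=4.00, Q1=3.00; dissipated=4.667
Total dissipated: 7.792 μJ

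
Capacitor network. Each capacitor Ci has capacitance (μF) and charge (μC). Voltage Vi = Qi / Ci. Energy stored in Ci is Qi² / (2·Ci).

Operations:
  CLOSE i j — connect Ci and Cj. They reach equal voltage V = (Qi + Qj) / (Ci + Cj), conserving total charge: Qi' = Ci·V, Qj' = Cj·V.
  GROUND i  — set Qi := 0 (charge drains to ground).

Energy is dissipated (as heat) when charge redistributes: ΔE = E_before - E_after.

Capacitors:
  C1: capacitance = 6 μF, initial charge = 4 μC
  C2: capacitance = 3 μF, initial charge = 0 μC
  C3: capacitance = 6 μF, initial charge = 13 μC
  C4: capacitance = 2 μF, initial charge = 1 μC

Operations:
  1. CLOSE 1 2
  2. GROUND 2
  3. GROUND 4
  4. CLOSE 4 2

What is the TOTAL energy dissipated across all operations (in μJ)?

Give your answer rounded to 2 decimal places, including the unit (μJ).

Initial: C1(6μF, Q=4μC, V=0.67V), C2(3μF, Q=0μC, V=0.00V), C3(6μF, Q=13μC, V=2.17V), C4(2μF, Q=1μC, V=0.50V)
Op 1: CLOSE 1-2: Q_total=4.00, C_total=9.00, V=0.44; Q1=2.67, Q2=1.33; dissipated=0.444
Op 2: GROUND 2: Q2=0; energy lost=0.296
Op 3: GROUND 4: Q4=0; energy lost=0.250
Op 4: CLOSE 4-2: Q_total=0.00, C_total=5.00, V=0.00; Q4=0.00, Q2=0.00; dissipated=0.000
Total dissipated: 0.991 μJ

Answer: 0.99 μJ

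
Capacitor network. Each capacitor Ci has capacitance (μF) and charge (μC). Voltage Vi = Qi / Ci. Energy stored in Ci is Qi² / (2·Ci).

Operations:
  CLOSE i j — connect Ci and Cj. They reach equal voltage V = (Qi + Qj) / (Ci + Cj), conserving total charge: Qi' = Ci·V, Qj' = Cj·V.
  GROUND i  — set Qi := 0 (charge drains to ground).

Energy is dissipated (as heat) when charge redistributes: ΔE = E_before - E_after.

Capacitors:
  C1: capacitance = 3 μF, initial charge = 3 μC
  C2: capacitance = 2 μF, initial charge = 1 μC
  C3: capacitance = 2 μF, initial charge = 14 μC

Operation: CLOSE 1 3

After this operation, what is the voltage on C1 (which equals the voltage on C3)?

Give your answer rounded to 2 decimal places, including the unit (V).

Answer: 3.40 V

Derivation:
Initial: C1(3μF, Q=3μC, V=1.00V), C2(2μF, Q=1μC, V=0.50V), C3(2μF, Q=14μC, V=7.00V)
Op 1: CLOSE 1-3: Q_total=17.00, C_total=5.00, V=3.40; Q1=10.20, Q3=6.80; dissipated=21.600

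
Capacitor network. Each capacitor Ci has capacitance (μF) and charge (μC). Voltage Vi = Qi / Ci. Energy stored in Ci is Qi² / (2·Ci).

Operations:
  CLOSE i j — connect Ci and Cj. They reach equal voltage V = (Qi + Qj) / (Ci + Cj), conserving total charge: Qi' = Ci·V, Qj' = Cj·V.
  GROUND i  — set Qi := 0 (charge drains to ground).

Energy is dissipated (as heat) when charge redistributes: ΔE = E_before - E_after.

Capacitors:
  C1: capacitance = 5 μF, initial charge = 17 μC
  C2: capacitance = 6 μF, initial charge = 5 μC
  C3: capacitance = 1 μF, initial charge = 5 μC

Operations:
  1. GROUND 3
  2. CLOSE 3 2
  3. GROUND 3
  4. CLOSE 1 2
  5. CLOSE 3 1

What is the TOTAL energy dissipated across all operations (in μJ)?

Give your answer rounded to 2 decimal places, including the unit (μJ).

Initial: C1(5μF, Q=17μC, V=3.40V), C2(6μF, Q=5μC, V=0.83V), C3(1μF, Q=5μC, V=5.00V)
Op 1: GROUND 3: Q3=0; energy lost=12.500
Op 2: CLOSE 3-2: Q_total=5.00, C_total=7.00, V=0.71; Q3=0.71, Q2=4.29; dissipated=0.298
Op 3: GROUND 3: Q3=0; energy lost=0.255
Op 4: CLOSE 1-2: Q_total=21.29, C_total=11.00, V=1.94; Q1=9.68, Q2=11.61; dissipated=9.836
Op 5: CLOSE 3-1: Q_total=9.68, C_total=6.00, V=1.61; Q3=1.61, Q1=8.06; dissipated=1.560
Total dissipated: 24.449 μJ

Answer: 24.45 μJ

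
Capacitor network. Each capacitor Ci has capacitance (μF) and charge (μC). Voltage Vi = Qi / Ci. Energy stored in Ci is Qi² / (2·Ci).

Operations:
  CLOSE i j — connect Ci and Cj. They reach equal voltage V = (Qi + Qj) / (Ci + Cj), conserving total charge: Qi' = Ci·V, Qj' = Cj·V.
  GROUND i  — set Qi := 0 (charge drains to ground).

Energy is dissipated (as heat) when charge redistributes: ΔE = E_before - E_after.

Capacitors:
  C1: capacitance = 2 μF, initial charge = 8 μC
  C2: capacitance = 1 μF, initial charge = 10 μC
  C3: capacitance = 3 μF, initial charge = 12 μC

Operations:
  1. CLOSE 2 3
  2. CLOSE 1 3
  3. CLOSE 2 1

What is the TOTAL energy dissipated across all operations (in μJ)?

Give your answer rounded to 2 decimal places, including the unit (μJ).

Answer: 14.97 μJ

Derivation:
Initial: C1(2μF, Q=8μC, V=4.00V), C2(1μF, Q=10μC, V=10.00V), C3(3μF, Q=12μC, V=4.00V)
Op 1: CLOSE 2-3: Q_total=22.00, C_total=4.00, V=5.50; Q2=5.50, Q3=16.50; dissipated=13.500
Op 2: CLOSE 1-3: Q_total=24.50, C_total=5.00, V=4.90; Q1=9.80, Q3=14.70; dissipated=1.350
Op 3: CLOSE 2-1: Q_total=15.30, C_total=3.00, V=5.10; Q2=5.10, Q1=10.20; dissipated=0.120
Total dissipated: 14.970 μJ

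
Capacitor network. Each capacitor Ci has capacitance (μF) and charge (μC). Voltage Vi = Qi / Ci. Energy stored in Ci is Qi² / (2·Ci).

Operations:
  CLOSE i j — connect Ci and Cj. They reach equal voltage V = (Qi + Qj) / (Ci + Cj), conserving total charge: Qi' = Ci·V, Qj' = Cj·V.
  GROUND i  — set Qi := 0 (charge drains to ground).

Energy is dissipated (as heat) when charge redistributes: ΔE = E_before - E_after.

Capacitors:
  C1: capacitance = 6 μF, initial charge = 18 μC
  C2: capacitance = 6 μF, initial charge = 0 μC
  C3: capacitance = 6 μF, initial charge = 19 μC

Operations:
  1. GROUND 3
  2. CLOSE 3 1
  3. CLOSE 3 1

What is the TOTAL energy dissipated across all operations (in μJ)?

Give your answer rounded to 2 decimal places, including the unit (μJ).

Initial: C1(6μF, Q=18μC, V=3.00V), C2(6μF, Q=0μC, V=0.00V), C3(6μF, Q=19μC, V=3.17V)
Op 1: GROUND 3: Q3=0; energy lost=30.083
Op 2: CLOSE 3-1: Q_total=18.00, C_total=12.00, V=1.50; Q3=9.00, Q1=9.00; dissipated=13.500
Op 3: CLOSE 3-1: Q_total=18.00, C_total=12.00, V=1.50; Q3=9.00, Q1=9.00; dissipated=0.000
Total dissipated: 43.583 μJ

Answer: 43.58 μJ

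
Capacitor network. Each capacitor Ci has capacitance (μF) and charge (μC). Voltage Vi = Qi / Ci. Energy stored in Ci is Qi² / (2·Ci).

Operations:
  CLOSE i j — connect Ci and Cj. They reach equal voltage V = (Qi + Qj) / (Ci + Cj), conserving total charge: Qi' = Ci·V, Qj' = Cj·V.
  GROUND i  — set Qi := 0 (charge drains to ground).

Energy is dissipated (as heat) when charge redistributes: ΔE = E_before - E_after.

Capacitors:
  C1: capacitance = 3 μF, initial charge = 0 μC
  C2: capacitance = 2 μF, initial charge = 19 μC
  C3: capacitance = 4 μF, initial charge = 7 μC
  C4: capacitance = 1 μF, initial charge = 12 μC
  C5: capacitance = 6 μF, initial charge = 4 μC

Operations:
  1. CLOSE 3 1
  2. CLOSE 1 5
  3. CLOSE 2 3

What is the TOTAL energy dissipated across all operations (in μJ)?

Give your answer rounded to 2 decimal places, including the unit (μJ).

Answer: 50.90 μJ

Derivation:
Initial: C1(3μF, Q=0μC, V=0.00V), C2(2μF, Q=19μC, V=9.50V), C3(4μF, Q=7μC, V=1.75V), C4(1μF, Q=12μC, V=12.00V), C5(6μF, Q=4μC, V=0.67V)
Op 1: CLOSE 3-1: Q_total=7.00, C_total=7.00, V=1.00; Q3=4.00, Q1=3.00; dissipated=2.625
Op 2: CLOSE 1-5: Q_total=7.00, C_total=9.00, V=0.78; Q1=2.33, Q5=4.67; dissipated=0.111
Op 3: CLOSE 2-3: Q_total=23.00, C_total=6.00, V=3.83; Q2=7.67, Q3=15.33; dissipated=48.167
Total dissipated: 50.903 μJ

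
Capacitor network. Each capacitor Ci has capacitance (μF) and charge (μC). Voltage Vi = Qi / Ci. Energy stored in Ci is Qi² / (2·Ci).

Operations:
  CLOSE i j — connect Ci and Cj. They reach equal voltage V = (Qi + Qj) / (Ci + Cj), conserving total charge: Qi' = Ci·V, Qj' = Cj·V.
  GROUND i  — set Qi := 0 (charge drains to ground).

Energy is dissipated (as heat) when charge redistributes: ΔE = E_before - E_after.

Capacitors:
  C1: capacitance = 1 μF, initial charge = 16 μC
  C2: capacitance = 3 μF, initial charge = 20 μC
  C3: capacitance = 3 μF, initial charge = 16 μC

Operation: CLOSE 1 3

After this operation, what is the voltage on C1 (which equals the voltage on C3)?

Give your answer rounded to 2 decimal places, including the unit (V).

Initial: C1(1μF, Q=16μC, V=16.00V), C2(3μF, Q=20μC, V=6.67V), C3(3μF, Q=16μC, V=5.33V)
Op 1: CLOSE 1-3: Q_total=32.00, C_total=4.00, V=8.00; Q1=8.00, Q3=24.00; dissipated=42.667

Answer: 8.00 V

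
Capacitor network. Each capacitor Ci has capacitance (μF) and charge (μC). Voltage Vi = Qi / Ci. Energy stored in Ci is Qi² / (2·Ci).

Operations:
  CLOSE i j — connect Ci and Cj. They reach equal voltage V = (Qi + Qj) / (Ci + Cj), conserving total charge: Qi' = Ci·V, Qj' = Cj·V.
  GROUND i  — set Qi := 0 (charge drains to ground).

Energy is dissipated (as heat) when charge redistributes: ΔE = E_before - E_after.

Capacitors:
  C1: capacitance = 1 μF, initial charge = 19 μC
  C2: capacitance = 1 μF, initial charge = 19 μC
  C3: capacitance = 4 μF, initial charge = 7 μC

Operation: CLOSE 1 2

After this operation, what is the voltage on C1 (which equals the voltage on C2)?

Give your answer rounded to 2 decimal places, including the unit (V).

Initial: C1(1μF, Q=19μC, V=19.00V), C2(1μF, Q=19μC, V=19.00V), C3(4μF, Q=7μC, V=1.75V)
Op 1: CLOSE 1-2: Q_total=38.00, C_total=2.00, V=19.00; Q1=19.00, Q2=19.00; dissipated=0.000

Answer: 19.00 V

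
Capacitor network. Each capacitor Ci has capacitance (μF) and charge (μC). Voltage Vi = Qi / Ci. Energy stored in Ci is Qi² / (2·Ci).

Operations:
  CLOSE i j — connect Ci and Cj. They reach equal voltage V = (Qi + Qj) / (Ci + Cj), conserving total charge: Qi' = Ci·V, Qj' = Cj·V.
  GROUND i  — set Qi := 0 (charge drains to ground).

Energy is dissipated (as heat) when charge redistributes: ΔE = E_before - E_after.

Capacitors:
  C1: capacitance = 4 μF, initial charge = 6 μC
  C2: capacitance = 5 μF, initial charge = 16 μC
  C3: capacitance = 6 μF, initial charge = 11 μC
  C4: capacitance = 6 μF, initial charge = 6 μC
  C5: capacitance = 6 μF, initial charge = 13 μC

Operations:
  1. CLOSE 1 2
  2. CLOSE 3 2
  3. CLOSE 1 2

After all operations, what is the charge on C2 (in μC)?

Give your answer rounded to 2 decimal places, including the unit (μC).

Answer: 11.30 μC

Derivation:
Initial: C1(4μF, Q=6μC, V=1.50V), C2(5μF, Q=16μC, V=3.20V), C3(6μF, Q=11μC, V=1.83V), C4(6μF, Q=6μC, V=1.00V), C5(6μF, Q=13μC, V=2.17V)
Op 1: CLOSE 1-2: Q_total=22.00, C_total=9.00, V=2.44; Q1=9.78, Q2=12.22; dissipated=3.211
Op 2: CLOSE 3-2: Q_total=23.22, C_total=11.00, V=2.11; Q3=12.67, Q2=10.56; dissipated=0.509
Op 3: CLOSE 1-2: Q_total=20.33, C_total=9.00, V=2.26; Q1=9.04, Q2=11.30; dissipated=0.123
Final charges: Q1=9.04, Q2=11.30, Q3=12.67, Q4=6.00, Q5=13.00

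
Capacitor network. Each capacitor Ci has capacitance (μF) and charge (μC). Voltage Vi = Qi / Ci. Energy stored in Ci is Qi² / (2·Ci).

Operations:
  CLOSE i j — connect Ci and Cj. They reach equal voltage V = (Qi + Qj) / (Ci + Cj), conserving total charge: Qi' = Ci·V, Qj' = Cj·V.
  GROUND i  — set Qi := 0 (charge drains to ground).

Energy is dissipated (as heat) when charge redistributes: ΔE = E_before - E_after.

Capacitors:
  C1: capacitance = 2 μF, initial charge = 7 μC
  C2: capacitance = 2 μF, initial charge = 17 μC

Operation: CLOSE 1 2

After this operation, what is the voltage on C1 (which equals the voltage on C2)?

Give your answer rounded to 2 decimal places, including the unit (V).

Initial: C1(2μF, Q=7μC, V=3.50V), C2(2μF, Q=17μC, V=8.50V)
Op 1: CLOSE 1-2: Q_total=24.00, C_total=4.00, V=6.00; Q1=12.00, Q2=12.00; dissipated=12.500

Answer: 6.00 V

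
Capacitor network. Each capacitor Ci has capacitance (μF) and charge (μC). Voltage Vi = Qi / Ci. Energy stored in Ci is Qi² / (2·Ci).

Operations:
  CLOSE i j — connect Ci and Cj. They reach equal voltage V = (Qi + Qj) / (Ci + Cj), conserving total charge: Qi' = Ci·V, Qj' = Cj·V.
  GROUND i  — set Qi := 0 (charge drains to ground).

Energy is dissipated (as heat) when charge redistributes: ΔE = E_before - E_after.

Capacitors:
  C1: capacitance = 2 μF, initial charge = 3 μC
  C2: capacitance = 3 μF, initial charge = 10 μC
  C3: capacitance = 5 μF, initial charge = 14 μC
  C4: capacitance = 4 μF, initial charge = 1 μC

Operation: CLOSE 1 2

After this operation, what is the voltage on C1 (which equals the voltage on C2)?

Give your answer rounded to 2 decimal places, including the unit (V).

Answer: 2.60 V

Derivation:
Initial: C1(2μF, Q=3μC, V=1.50V), C2(3μF, Q=10μC, V=3.33V), C3(5μF, Q=14μC, V=2.80V), C4(4μF, Q=1μC, V=0.25V)
Op 1: CLOSE 1-2: Q_total=13.00, C_total=5.00, V=2.60; Q1=5.20, Q2=7.80; dissipated=2.017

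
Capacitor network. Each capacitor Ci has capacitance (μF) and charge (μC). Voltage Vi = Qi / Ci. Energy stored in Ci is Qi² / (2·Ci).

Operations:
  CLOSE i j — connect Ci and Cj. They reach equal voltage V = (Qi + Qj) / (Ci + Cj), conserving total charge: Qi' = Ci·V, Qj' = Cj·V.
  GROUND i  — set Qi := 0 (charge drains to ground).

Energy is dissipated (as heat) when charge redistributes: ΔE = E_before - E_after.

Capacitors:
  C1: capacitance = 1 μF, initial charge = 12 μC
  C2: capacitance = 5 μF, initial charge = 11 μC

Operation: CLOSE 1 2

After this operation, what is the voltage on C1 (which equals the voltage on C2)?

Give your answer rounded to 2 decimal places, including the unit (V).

Answer: 3.83 V

Derivation:
Initial: C1(1μF, Q=12μC, V=12.00V), C2(5μF, Q=11μC, V=2.20V)
Op 1: CLOSE 1-2: Q_total=23.00, C_total=6.00, V=3.83; Q1=3.83, Q2=19.17; dissipated=40.017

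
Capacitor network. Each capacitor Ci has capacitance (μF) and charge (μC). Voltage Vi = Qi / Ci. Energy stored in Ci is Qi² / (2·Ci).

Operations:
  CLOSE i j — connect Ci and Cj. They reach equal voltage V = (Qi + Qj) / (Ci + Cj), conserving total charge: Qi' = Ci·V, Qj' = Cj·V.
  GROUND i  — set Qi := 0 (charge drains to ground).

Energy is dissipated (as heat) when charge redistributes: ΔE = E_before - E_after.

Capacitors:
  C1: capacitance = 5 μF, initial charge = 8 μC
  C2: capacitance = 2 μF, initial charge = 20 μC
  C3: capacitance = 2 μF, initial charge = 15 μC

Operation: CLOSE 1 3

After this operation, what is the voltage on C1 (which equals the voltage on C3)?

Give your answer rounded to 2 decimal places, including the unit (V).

Initial: C1(5μF, Q=8μC, V=1.60V), C2(2μF, Q=20μC, V=10.00V), C3(2μF, Q=15μC, V=7.50V)
Op 1: CLOSE 1-3: Q_total=23.00, C_total=7.00, V=3.29; Q1=16.43, Q3=6.57; dissipated=24.864

Answer: 3.29 V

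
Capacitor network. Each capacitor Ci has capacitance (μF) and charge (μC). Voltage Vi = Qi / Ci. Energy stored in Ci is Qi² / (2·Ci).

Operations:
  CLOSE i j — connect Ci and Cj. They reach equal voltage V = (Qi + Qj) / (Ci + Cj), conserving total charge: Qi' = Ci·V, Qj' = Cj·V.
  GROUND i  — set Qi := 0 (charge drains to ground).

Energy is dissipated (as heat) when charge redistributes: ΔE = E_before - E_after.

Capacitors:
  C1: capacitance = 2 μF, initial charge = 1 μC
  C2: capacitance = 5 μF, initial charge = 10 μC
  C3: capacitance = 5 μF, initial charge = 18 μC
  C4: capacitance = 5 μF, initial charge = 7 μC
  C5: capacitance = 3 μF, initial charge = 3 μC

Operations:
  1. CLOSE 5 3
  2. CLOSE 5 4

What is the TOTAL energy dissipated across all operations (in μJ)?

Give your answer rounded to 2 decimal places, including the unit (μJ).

Initial: C1(2μF, Q=1μC, V=0.50V), C2(5μF, Q=10μC, V=2.00V), C3(5μF, Q=18μC, V=3.60V), C4(5μF, Q=7μC, V=1.40V), C5(3μF, Q=3μC, V=1.00V)
Op 1: CLOSE 5-3: Q_total=21.00, C_total=8.00, V=2.62; Q5=7.88, Q3=13.12; dissipated=6.338
Op 2: CLOSE 5-4: Q_total=14.88, C_total=8.00, V=1.86; Q5=5.58, Q4=9.30; dissipated=1.407
Total dissipated: 7.744 μJ

Answer: 7.74 μJ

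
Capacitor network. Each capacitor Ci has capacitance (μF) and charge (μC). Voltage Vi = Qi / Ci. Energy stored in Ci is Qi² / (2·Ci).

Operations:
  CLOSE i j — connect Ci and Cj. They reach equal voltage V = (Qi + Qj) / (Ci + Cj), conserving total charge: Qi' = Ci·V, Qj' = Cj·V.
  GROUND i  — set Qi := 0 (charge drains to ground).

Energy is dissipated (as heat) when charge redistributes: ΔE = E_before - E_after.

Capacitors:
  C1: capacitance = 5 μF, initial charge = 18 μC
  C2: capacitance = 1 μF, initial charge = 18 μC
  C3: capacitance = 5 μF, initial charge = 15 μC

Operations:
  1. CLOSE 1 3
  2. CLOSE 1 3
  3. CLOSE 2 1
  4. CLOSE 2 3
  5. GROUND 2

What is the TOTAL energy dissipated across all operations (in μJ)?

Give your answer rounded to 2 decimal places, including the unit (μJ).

Answer: 99.86 μJ

Derivation:
Initial: C1(5μF, Q=18μC, V=3.60V), C2(1μF, Q=18μC, V=18.00V), C3(5μF, Q=15μC, V=3.00V)
Op 1: CLOSE 1-3: Q_total=33.00, C_total=10.00, V=3.30; Q1=16.50, Q3=16.50; dissipated=0.450
Op 2: CLOSE 1-3: Q_total=33.00, C_total=10.00, V=3.30; Q1=16.50, Q3=16.50; dissipated=0.000
Op 3: CLOSE 2-1: Q_total=34.50, C_total=6.00, V=5.75; Q2=5.75, Q1=28.75; dissipated=90.037
Op 4: CLOSE 2-3: Q_total=22.25, C_total=6.00, V=3.71; Q2=3.71, Q3=18.54; dissipated=2.501
Op 5: GROUND 2: Q2=0; energy lost=6.876
Total dissipated: 99.864 μJ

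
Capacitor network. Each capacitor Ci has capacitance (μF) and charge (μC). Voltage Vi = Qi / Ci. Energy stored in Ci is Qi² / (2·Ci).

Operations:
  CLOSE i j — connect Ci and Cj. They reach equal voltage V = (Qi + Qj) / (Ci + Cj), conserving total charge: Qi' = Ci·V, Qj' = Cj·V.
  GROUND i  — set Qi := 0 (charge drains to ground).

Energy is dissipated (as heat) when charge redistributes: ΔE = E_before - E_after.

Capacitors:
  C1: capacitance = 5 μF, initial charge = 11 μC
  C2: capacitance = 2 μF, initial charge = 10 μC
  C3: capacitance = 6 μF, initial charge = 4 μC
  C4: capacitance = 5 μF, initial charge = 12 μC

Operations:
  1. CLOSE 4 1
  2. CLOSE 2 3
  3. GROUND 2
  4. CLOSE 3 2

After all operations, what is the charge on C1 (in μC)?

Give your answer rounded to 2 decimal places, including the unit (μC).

Answer: 11.50 μC

Derivation:
Initial: C1(5μF, Q=11μC, V=2.20V), C2(2μF, Q=10μC, V=5.00V), C3(6μF, Q=4μC, V=0.67V), C4(5μF, Q=12μC, V=2.40V)
Op 1: CLOSE 4-1: Q_total=23.00, C_total=10.00, V=2.30; Q4=11.50, Q1=11.50; dissipated=0.050
Op 2: CLOSE 2-3: Q_total=14.00, C_total=8.00, V=1.75; Q2=3.50, Q3=10.50; dissipated=14.083
Op 3: GROUND 2: Q2=0; energy lost=3.062
Op 4: CLOSE 3-2: Q_total=10.50, C_total=8.00, V=1.31; Q3=7.88, Q2=2.62; dissipated=2.297
Final charges: Q1=11.50, Q2=2.62, Q3=7.88, Q4=11.50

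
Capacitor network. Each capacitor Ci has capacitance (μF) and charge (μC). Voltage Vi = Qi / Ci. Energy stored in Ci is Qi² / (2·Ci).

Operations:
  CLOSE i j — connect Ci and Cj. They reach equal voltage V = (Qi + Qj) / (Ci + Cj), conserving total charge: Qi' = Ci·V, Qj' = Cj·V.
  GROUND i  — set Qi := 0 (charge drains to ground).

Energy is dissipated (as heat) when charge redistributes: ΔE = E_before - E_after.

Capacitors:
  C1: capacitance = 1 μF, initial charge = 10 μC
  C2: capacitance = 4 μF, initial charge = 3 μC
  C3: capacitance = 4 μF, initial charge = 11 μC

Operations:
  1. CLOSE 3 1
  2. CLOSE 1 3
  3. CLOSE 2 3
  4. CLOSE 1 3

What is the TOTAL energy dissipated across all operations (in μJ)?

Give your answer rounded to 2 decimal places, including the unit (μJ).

Initial: C1(1μF, Q=10μC, V=10.00V), C2(4μF, Q=3μC, V=0.75V), C3(4μF, Q=11μC, V=2.75V)
Op 1: CLOSE 3-1: Q_total=21.00, C_total=5.00, V=4.20; Q3=16.80, Q1=4.20; dissipated=21.025
Op 2: CLOSE 1-3: Q_total=21.00, C_total=5.00, V=4.20; Q1=4.20, Q3=16.80; dissipated=0.000
Op 3: CLOSE 2-3: Q_total=19.80, C_total=8.00, V=2.48; Q2=9.90, Q3=9.90; dissipated=11.902
Op 4: CLOSE 1-3: Q_total=14.10, C_total=5.00, V=2.82; Q1=2.82, Q3=11.28; dissipated=1.190
Total dissipated: 34.118 μJ

Answer: 34.12 μJ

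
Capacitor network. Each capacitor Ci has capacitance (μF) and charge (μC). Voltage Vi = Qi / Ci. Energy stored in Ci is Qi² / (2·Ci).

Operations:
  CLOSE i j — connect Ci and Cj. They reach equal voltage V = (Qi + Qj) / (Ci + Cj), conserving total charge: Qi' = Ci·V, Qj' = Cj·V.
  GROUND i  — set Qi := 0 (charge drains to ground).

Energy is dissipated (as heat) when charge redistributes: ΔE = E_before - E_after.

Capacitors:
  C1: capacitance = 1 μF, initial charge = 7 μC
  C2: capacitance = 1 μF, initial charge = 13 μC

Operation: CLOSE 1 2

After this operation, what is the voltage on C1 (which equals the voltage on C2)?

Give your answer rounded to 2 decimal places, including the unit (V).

Initial: C1(1μF, Q=7μC, V=7.00V), C2(1μF, Q=13μC, V=13.00V)
Op 1: CLOSE 1-2: Q_total=20.00, C_total=2.00, V=10.00; Q1=10.00, Q2=10.00; dissipated=9.000

Answer: 10.00 V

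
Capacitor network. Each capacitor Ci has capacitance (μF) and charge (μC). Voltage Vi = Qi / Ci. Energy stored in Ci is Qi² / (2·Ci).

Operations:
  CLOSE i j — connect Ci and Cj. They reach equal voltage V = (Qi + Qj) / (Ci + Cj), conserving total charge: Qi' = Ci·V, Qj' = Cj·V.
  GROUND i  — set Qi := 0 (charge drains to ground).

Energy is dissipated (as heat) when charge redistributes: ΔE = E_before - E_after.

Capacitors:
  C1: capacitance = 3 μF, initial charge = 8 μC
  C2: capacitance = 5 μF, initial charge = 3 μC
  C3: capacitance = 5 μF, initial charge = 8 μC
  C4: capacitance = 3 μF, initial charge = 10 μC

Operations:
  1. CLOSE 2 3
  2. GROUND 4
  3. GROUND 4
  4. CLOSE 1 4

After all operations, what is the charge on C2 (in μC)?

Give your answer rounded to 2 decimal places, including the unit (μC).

Answer: 5.50 μC

Derivation:
Initial: C1(3μF, Q=8μC, V=2.67V), C2(5μF, Q=3μC, V=0.60V), C3(5μF, Q=8μC, V=1.60V), C4(3μF, Q=10μC, V=3.33V)
Op 1: CLOSE 2-3: Q_total=11.00, C_total=10.00, V=1.10; Q2=5.50, Q3=5.50; dissipated=1.250
Op 2: GROUND 4: Q4=0; energy lost=16.667
Op 3: GROUND 4: Q4=0; energy lost=0.000
Op 4: CLOSE 1-4: Q_total=8.00, C_total=6.00, V=1.33; Q1=4.00, Q4=4.00; dissipated=5.333
Final charges: Q1=4.00, Q2=5.50, Q3=5.50, Q4=4.00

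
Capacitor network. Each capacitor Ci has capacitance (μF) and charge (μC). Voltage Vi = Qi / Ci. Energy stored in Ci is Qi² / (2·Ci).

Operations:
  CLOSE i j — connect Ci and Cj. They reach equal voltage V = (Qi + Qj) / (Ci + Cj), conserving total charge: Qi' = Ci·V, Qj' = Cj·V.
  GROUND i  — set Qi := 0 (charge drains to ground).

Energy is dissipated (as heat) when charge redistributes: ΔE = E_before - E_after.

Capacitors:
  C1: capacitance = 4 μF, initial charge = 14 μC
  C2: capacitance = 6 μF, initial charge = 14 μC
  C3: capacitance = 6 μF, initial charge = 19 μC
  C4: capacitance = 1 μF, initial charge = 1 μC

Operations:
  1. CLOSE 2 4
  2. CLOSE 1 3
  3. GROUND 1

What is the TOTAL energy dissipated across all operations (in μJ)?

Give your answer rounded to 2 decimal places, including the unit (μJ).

Initial: C1(4μF, Q=14μC, V=3.50V), C2(6μF, Q=14μC, V=2.33V), C3(6μF, Q=19μC, V=3.17V), C4(1μF, Q=1μC, V=1.00V)
Op 1: CLOSE 2-4: Q_total=15.00, C_total=7.00, V=2.14; Q2=12.86, Q4=2.14; dissipated=0.762
Op 2: CLOSE 1-3: Q_total=33.00, C_total=10.00, V=3.30; Q1=13.20, Q3=19.80; dissipated=0.133
Op 3: GROUND 1: Q1=0; energy lost=21.780
Total dissipated: 22.675 μJ

Answer: 22.68 μJ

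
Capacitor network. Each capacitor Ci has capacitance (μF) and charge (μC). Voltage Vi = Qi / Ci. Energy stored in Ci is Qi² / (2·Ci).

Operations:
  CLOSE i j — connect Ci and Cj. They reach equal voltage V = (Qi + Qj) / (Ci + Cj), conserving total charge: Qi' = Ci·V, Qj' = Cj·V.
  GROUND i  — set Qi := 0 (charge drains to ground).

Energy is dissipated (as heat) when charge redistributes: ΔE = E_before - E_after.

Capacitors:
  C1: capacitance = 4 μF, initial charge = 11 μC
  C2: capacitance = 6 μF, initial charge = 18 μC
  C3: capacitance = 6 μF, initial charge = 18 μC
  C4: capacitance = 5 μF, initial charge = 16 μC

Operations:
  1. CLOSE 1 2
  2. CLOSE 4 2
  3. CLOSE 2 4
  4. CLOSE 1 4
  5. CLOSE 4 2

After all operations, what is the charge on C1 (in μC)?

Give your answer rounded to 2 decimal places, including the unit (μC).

Answer: 11.90 μC

Derivation:
Initial: C1(4μF, Q=11μC, V=2.75V), C2(6μF, Q=18μC, V=3.00V), C3(6μF, Q=18μC, V=3.00V), C4(5μF, Q=16μC, V=3.20V)
Op 1: CLOSE 1-2: Q_total=29.00, C_total=10.00, V=2.90; Q1=11.60, Q2=17.40; dissipated=0.075
Op 2: CLOSE 4-2: Q_total=33.40, C_total=11.00, V=3.04; Q4=15.18, Q2=18.22; dissipated=0.123
Op 3: CLOSE 2-4: Q_total=33.40, C_total=11.00, V=3.04; Q2=18.22, Q4=15.18; dissipated=0.000
Op 4: CLOSE 1-4: Q_total=26.78, C_total=9.00, V=2.98; Q1=11.90, Q4=14.88; dissipated=0.021
Op 5: CLOSE 4-2: Q_total=33.10, C_total=11.00, V=3.01; Q4=15.04, Q2=18.05; dissipated=0.005
Final charges: Q1=11.90, Q2=18.05, Q3=18.00, Q4=15.04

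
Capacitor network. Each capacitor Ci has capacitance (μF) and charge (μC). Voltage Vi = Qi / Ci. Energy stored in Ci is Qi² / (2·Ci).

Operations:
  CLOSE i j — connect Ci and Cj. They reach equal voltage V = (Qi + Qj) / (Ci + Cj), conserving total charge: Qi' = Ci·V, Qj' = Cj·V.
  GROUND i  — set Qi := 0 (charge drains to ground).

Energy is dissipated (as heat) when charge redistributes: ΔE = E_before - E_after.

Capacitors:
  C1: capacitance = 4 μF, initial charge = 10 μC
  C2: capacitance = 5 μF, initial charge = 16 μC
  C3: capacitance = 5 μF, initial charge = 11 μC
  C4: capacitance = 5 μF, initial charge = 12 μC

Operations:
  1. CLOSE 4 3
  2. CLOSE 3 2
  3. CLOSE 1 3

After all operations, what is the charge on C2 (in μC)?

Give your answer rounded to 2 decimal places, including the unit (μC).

Initial: C1(4μF, Q=10μC, V=2.50V), C2(5μF, Q=16μC, V=3.20V), C3(5μF, Q=11μC, V=2.20V), C4(5μF, Q=12μC, V=2.40V)
Op 1: CLOSE 4-3: Q_total=23.00, C_total=10.00, V=2.30; Q4=11.50, Q3=11.50; dissipated=0.050
Op 2: CLOSE 3-2: Q_total=27.50, C_total=10.00, V=2.75; Q3=13.75, Q2=13.75; dissipated=1.012
Op 3: CLOSE 1-3: Q_total=23.75, C_total=9.00, V=2.64; Q1=10.56, Q3=13.19; dissipated=0.069
Final charges: Q1=10.56, Q2=13.75, Q3=13.19, Q4=11.50

Answer: 13.75 μC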